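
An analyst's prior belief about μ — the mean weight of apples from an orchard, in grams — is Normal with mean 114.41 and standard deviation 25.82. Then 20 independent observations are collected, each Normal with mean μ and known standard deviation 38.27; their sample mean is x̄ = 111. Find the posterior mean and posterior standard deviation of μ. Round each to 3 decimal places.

With known σ, the Normal prior is conjugate. Weight on the data is w = (n/σ²)/(n/σ² + 1/τ₀²) = 0.0136557/(0.0136557+0.00149999) = 0.90103.
Posterior mean = w·x̄ + (1−w)·μ₀ = 0.90103·111 + 0.098972·114.41 = 111.337. Posterior variance = 1/(0.0136557+0.00149999) = 65.9820, so SD = 8.123.

Posterior mean ≈ 111.337; posterior SD ≈ 8.123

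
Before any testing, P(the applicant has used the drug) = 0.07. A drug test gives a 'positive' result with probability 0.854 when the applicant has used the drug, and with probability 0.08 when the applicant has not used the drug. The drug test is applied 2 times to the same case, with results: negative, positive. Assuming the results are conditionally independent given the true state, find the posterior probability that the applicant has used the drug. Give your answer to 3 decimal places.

Posterior P(H) ≈ 0.113

Let H be the event that the applicant has used the drug; start with P(H) = 0.07. P('positive'|H) = 0.854, P('positive'|¬H) = 0.08.
Update on result 1 ('negative'): P(H) ← 0.146·0.0700 / (0.146·0.0700 + 0.92·0.9300) = 0.010220/0.86582 = 0.0118.
Update on result 2 ('positive'): P(H) ← 0.854·0.0118 / (0.854·0.0118 + 0.08·0.9882) = 0.010080/0.089136 = 0.1131.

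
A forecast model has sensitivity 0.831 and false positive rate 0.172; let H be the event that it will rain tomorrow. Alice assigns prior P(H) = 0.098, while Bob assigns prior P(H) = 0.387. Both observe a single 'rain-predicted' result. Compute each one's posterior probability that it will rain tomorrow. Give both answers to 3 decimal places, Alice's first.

Alice: 0.344; Bob: 0.753

P('+'|H) = 0.831, P('+'|¬H) = 0.172.
Alice: numerator 0.831·0.098 = 0.081438; evidence = 0.081438+0.172·0.902 = 0.23658; posterior = 0.344.
Bob: numerator 0.831·0.387 = 0.32160; evidence = 0.32160+0.172·0.613 = 0.42703; posterior = 0.753.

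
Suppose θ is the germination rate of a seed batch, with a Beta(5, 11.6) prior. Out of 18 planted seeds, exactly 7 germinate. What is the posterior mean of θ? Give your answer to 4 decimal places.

Observing 7 successes and 11 failures updates Beta(5, 11.6) by adding the success and failure counts to the two shape parameters: α = 5+7 = 12, β = 11.6+11 = 22.6.
Posterior mean = α/(α+β) = 12/34.6 = 0.3468.

Posterior mean ≈ 0.3468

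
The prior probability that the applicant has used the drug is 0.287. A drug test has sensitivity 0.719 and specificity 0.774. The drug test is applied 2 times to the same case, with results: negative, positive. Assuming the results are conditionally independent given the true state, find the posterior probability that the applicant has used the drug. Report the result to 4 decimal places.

Posterior P(H) ≈ 0.3174

Let H be the event that the applicant has used the drug; start with P(H) = 0.287. P('positive'|H) = 0.719, P('positive'|¬H) = 0.226.
Update on result 1 ('negative'): P(H) ← 0.281·0.2870 / (0.281·0.2870 + 0.774·0.7130) = 0.080647/0.63251 = 0.1275.
Update on result 2 ('positive'): P(H) ← 0.719·0.1275 / (0.719·0.1275 + 0.226·0.8725) = 0.091675/0.28886 = 0.3174.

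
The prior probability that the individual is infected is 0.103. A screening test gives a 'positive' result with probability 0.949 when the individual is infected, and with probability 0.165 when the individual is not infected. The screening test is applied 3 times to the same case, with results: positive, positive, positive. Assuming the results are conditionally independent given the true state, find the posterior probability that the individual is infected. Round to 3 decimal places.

With H the event that the individual is infected, the joint likelihood of the observed sequence is P(data|H) = 0.949·0.949·0.949 = 0.85467 and P(data|¬H) = 0.165·0.165·0.165 = 0.0044921.
Bayes: P(H|data) = 0.103·0.85467 / (0.103·0.85467 + 0.897·0.0044921) = 0.088031/0.092060 = 0.9562.

Posterior P(H) ≈ 0.956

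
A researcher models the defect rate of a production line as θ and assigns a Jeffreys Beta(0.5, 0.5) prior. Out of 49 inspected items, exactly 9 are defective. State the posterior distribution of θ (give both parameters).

Posterior: Beta(9.5, 40.5)

The binomial likelihood is conjugate to the Beta prior: with 9 successes and 40 failures, the posterior is Beta(0.5+9, 0.5+40) = Beta(9.5, 40.5).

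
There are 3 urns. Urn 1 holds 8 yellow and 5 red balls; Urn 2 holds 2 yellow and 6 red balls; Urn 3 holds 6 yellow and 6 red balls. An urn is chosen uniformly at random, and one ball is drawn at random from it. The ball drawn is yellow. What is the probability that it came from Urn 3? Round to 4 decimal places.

Tabulate prior·likelihood by source: [1] prior 0.333333, lik 0.6154, product 0.2051; [2] prior 0.333333, lik 0.25, product 0.08333; [3] prior 0.333333, lik 0.5, product 0.1667.
Normalizing constant = 0.45513; the posterior for Urn 3 is its product over the sum, 0.1667/0.45513 = 0.3662.

Posterior probability ≈ 0.3662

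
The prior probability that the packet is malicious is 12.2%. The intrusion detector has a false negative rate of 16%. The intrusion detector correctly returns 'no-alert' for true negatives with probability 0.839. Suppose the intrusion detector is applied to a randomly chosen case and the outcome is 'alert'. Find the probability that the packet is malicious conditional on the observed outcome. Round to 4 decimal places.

Let H be the event that the packet is malicious. P(H) = 0.122, so P(¬H) = 0.878. With E the 'alert' result, P(E|H) = 0.84 and P(E|¬H) = 0.161.
P(E) = 0.84·0.122 + 0.161·0.878 = 0.10248 + 0.14136 = 0.24384.
By Bayes' theorem, P(H|E) = 0.10248 / 0.24384 = 0.4203.

P(H | E) ≈ 0.4203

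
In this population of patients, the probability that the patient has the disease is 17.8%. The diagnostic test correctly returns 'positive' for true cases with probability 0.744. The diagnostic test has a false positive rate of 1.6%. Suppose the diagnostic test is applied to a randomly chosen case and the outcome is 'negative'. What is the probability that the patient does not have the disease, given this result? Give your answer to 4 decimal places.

P(¬H | E) ≈ 0.9467

Write H for 'the patient has the disease'. Prior odds H:¬H = 0.178/0.822 = 0.21655. For the 'negative' outcome, the likelihood ratio is 0.256/0.984 = 0.26016.
Posterior odds = 0.21655 × 0.26016 = 0.056337, so P(H|E) = 0.056337/(1+0.056337) = 0.0533. Then P(¬H|E) = 1 − 0.0533 = 0.9467.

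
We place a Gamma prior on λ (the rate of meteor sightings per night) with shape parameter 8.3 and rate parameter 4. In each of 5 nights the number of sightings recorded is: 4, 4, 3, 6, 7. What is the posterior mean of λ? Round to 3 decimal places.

Posterior mean ≈ 3.589

The Poisson likelihood adds the total count to the shape and the number of exposure periods to the rate. Here ∑xᵢ = 24 and n = 5, so shape 8.3→32.3 and rate 4→9.
Posterior mean = shape/rate = 32.3/9 = 3.589.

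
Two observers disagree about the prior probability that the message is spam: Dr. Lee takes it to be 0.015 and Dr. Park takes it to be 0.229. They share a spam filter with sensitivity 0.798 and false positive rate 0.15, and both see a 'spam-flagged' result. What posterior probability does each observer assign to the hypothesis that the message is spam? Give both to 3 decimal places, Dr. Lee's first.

The likelihood ratio for a 'spam-flagged' result is 0.798/0.15 = 5.3200.
Dr. Lee: prior odds 0.015/0.985 = 0.015228; posterior odds 0.081015; posterior probability 0.075.
Dr. Park: prior odds 0.229/0.771 = 0.29702; posterior odds 1.5801; posterior probability 0.612.

Dr. Lee: 0.075; Dr. Park: 0.612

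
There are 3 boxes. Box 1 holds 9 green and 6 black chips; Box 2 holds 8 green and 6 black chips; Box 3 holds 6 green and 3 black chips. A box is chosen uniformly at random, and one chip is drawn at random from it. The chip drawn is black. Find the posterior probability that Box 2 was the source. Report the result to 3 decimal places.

P(black|Box 1) = 0.4; P(black|Box 2) = 0.4286; P(black|Box 3) = 0.3333.
Prior × likelihood for each source: 0.333333·0.4=0.1333, 0.333333·0.4286=0.1429, 0.333333·0.3333=0.1111. Summing gives P(black) = 0.38730.
P(Box 2 | black) = 0.1429 / 0.38730 = 0.369.

Posterior probability ≈ 0.369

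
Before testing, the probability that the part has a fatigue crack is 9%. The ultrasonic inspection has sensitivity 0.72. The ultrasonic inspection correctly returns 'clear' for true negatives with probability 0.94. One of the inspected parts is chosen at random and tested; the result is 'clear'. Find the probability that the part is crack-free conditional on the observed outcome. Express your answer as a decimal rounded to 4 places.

Write H for 'the part has a fatigue crack'. Prior odds H:¬H = 0.09/0.91 = 0.098901. For the 'clear' outcome, the likelihood ratio is 0.28/0.94 = 0.29787.
Posterior odds = 0.098901 × 0.29787 = 0.029460, so P(H|E) = 0.029460/(1+0.029460) = 0.0286. Then P(¬H|E) = 1 − 0.0286 = 0.9714.

P(¬H | E) ≈ 0.9714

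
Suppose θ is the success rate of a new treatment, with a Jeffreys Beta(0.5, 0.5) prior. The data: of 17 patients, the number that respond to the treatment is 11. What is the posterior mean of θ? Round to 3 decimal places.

Posterior mean ≈ 0.639

Observing 11 successes and 6 failures updates Beta(0.5, 0.5) by adding the success and failure counts to the two shape parameters: α = 0.5+11 = 11.5, β = 0.5+6 = 6.5.
Posterior mean = α/(α+β) = 11.5/18 = 0.639.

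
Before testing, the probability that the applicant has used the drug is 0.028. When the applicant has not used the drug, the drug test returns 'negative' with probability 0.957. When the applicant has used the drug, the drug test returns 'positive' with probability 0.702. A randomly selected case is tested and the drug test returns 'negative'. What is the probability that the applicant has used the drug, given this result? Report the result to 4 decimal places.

Let H be the event that the applicant has used the drug. P(H) = 0.028, so P(¬H) = 0.972. With E the 'negative' result, P(E|H) = 0.298 and P(E|¬H) = 0.957.
P(E) = 0.298·0.028 + 0.957·0.972 = 0.0083440 + 0.93020 = 0.93855.
By Bayes' theorem, P(H|E) = 0.0083440 / 0.93855 = 0.0089.

P(H | E) ≈ 0.0089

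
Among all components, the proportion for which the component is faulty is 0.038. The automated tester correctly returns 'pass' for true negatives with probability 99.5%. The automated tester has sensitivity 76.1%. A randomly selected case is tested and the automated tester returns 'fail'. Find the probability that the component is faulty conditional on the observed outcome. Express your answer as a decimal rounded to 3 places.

Let H be the event that the component is faulty. P(H) = 0.038, so P(¬H) = 0.962. With E the 'fail' result, P(E|H) = 0.761 and P(E|¬H) = 0.005.
P(E) = 0.761·0.038 + 0.005·0.962 = 0.028918 + 0.0048100 = 0.033728.
By Bayes' theorem, P(H|E) = 0.028918 / 0.033728 = 0.857.

P(H | E) ≈ 0.857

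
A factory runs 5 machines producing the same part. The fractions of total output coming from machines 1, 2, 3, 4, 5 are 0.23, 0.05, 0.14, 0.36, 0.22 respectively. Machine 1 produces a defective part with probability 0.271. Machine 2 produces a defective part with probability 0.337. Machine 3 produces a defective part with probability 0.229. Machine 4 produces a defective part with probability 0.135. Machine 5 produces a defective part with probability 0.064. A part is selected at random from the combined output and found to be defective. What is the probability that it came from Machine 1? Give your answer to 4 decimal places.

Posterior probability ≈ 0.3584

P(defective|M1) = 0.271; P(defective|M2) = 0.337; P(defective|M3) = 0.229; P(defective|M4) = 0.135; P(defective|M5) = 0.064.
Prior × likelihood for each source: 0.23·0.271=0.06233, 0.05·0.337=0.01685, 0.14·0.229=0.03206, 0.36·0.135=0.04860, 0.22·0.064=0.01408. Summing gives P(defective) = 0.17392.
P(Machine 1 | defective) = 0.06233 / 0.17392 = 0.3584.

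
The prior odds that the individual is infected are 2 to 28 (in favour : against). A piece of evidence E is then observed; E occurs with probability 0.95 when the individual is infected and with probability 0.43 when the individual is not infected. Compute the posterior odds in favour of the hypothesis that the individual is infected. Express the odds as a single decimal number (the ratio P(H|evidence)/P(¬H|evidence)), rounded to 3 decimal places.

Posterior odds ≈ 0.158

Prior odds = 2/28 = 0.071429.
Likelihood ratio for E = 0.95/0.43 = 2.2093.
Posterior odds = prior odds × LR = 0.15781.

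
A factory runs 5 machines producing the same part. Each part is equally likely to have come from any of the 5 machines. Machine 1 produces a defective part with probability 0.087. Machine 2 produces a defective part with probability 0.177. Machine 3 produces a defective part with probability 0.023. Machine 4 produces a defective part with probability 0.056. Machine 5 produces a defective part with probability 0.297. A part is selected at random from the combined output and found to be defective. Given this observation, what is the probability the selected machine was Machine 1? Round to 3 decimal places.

P(defective|M1) = 0.087; P(defective|M2) = 0.177; P(defective|M3) = 0.023; P(defective|M4) = 0.056; P(defective|M5) = 0.297.
Prior × likelihood for each source: 0.2·0.087=0.01740, 0.2·0.177=0.03540, 0.2·0.023=0.004600, 0.2·0.056=0.01120, 0.2·0.297=0.05940. Summing gives P(defective) = 0.12800.
P(Machine 1 | defective) = 0.01740 / 0.12800 = 0.136.

Posterior probability ≈ 0.136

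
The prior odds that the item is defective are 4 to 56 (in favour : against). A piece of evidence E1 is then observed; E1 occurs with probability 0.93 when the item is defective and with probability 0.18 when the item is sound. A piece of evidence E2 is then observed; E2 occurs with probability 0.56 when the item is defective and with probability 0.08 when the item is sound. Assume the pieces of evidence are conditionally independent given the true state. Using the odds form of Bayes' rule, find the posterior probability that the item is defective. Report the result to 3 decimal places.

Posterior probability ≈ 0.721

Prior odds = 4/56 = 0.071429.
Likelihood ratio for E1 = 0.93/0.18 = 5.1667.
Likelihood ratio for E2 = 0.56/0.08 = 7.0000.
Posterior odds = prior odds × LR₁ × LR₂ = 2.5833.
Posterior probability = odds/(1+odds) = 2.5833/3.5833 = 0.721.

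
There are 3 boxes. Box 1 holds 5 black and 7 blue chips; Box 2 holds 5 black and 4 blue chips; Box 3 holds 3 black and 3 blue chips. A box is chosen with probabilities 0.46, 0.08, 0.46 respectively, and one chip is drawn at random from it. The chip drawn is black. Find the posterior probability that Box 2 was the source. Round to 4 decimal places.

Tabulate prior·likelihood by source: [1] prior 0.46, lik 0.4167, product 0.1917; [2] prior 0.08, lik 0.5556, product 0.04444; [3] prior 0.46, lik 0.5, product 0.2300.
Normalizing constant = 0.46611; the posterior for Box 2 is its product over the sum, 0.04444/0.46611 = 0.0954.

Posterior probability ≈ 0.0954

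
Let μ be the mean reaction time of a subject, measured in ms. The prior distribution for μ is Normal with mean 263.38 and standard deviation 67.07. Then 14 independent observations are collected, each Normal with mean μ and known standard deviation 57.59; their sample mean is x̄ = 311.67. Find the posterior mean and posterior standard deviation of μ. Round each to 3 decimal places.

Prior precision 1/τ₀² = 1/67.07² = 0.00022230; data precision n/σ² = 14/57.59² = 0.00422118.
Posterior precision = 0.00022230 + 0.00422118 = 0.00444348, giving posterior SD = 1/√0.00444348 = 15.002.
Posterior mean = (0.00022230·263.38 + 0.00422118·311.67) / 0.00444348 = 309.254.

Posterior mean ≈ 309.254; posterior SD ≈ 15.002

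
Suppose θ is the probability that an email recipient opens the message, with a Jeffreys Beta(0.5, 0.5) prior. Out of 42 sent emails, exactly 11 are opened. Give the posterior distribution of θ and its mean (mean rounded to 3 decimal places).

Posterior: Beta(11.5, 31.5); mean ≈ 0.267

Observing 11 successes and 31 failures updates Beta(0.5, 0.5) by adding the success and failure counts to the two shape parameters: α = 0.5+11 = 11.5, β = 0.5+31 = 31.5.
E[θ | data] = 11.5/(11.5+31.5) = 0.267.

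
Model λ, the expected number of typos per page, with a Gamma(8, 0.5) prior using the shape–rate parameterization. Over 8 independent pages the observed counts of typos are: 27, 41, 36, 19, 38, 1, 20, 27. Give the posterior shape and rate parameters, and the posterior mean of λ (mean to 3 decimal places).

The Poisson likelihood adds the total count to the shape and the number of exposure periods to the rate. Here ∑xᵢ = 209 and n = 8, so shape 8→217 and rate 0.5→8.5.
E[λ | data] = 217/8.5 = 25.529.

Posterior: Gamma(shape=217, rate=8.5); mean ≈ 25.529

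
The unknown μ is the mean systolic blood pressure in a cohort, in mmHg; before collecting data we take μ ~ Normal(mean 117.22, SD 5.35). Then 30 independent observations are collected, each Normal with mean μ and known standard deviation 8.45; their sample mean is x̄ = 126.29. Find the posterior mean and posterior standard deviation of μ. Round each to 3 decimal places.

With known σ, the Normal prior is conjugate. Weight on the data is w = (n/σ²)/(n/σ² + 1/τ₀²) = 0.420153/(0.420153+0.0349375) = 0.92323.
Posterior mean = w·x̄ + (1−w)·μ₀ = 0.92323·126.29 + 0.076770·117.22 = 125.594. Posterior variance = 1/(0.420153+0.0349375) = 2.19736, so SD = 1.482.

Posterior mean ≈ 125.594; posterior SD ≈ 1.482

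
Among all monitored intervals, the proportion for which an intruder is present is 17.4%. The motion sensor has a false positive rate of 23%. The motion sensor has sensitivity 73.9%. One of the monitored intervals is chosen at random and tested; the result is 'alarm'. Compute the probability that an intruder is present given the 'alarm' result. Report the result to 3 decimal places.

Let H be the event that an intruder is present. P(H) = 0.174, so P(¬H) = 0.826. With E the 'alarm' result, P(E|H) = 0.739 and P(E|¬H) = 0.23.
P(E) = 0.739·0.174 + 0.23·0.826 = 0.12859 + 0.18998 = 0.31857.
By Bayes' theorem, P(H|E) = 0.12859 / 0.31857 = 0.404.

P(H | E) ≈ 0.404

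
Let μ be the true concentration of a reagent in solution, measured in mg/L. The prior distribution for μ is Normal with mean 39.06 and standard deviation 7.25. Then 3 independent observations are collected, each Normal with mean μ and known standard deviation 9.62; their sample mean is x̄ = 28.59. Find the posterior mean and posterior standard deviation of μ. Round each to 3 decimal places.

Posterior mean ≈ 32.462; posterior SD ≈ 4.409

With known σ, the Normal prior is conjugate. Weight on the data is w = (n/σ²)/(n/σ² + 1/τ₀²) = 0.0324169/(0.0324169+0.0190250) = 0.63017.
Posterior mean = w·x̄ + (1−w)·μ₀ = 0.63017·28.59 + 0.36983·39.06 = 32.462. Posterior variance = 1/(0.0324169+0.0190250) = 19.4394, so SD = 4.409.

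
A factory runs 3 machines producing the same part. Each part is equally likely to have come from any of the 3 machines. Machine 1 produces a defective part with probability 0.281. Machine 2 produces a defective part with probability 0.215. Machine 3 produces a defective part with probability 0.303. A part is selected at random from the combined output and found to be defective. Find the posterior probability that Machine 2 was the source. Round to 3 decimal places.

Posterior probability ≈ 0.269

P(defective|M1) = 0.281; P(defective|M2) = 0.215; P(defective|M3) = 0.303.
Prior × likelihood for each source: 0.333333·0.281=0.09367, 0.333333·0.215=0.07167, 0.333333·0.303=0.1010. Summing gives P(defective) = 0.26633.
P(Machine 2 | defective) = 0.07167 / 0.26633 = 0.269.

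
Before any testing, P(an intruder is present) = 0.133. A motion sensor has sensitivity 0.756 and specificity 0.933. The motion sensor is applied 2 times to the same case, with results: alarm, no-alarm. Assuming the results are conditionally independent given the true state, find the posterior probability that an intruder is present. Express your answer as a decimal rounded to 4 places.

Posterior P(H) ≈ 0.3116

Let H be the event that an intruder is present; start with P(H) = 0.133. P('alarm'|H) = 0.756, P('alarm'|¬H) = 0.067.
Update on result 1 ('alarm'): P(H) ← 0.756·0.1330 / (0.756·0.1330 + 0.067·0.8670) = 0.10055/0.15864 = 0.6338.
Update on result 2 ('no-alarm'): P(H) ← 0.244·0.6338 / (0.244·0.6338 + 0.933·0.3662) = 0.15465/0.49629 = 0.3116.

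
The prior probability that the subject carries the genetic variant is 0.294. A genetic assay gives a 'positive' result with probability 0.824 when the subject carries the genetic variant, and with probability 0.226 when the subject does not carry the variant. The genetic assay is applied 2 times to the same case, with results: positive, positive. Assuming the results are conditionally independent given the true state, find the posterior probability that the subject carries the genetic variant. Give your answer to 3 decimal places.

Posterior P(H) ≈ 0.847

Let H be the event that the subject carries the genetic variant; start with P(H) = 0.294. P('positive'|H) = 0.824, P('positive'|¬H) = 0.226.
Update on result 1 ('positive'): P(H) ← 0.824·0.2940 / (0.824·0.2940 + 0.226·0.7060) = 0.24226/0.40181 = 0.6029.
Update on result 2 ('positive'): P(H) ← 0.824·0.6029 / (0.824·0.6029 + 0.226·0.3971) = 0.49680/0.58654 = 0.8470.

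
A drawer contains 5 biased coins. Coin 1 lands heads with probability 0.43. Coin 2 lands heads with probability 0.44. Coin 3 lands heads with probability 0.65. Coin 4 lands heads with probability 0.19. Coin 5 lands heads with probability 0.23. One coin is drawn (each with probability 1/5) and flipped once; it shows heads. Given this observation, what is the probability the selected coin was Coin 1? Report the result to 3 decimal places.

Tabulate prior·likelihood by source: [1] prior 0.2, lik 0.43, product 0.08600; [2] prior 0.2, lik 0.44, product 0.08800; [3] prior 0.2, lik 0.65, product 0.1300; [4] prior 0.2, lik 0.19, product 0.03800; [5] prior 0.2, lik 0.23, product 0.04600.
Normalizing constant = 0.38800; the posterior for Coin 1 is its product over the sum, 0.08600/0.38800 = 0.222.

Posterior probability ≈ 0.222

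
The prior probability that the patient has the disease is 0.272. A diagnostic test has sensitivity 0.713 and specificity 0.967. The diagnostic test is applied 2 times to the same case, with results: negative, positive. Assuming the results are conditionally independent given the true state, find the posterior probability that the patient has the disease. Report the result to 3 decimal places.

Let H be the event that the patient has the disease; start with P(H) = 0.272. P('positive'|H) = 0.713, P('positive'|¬H) = 0.033.
Update on result 1 ('negative'): P(H) ← 0.287·0.2720 / (0.287·0.2720 + 0.967·0.7280) = 0.078064/0.78204 = 0.0998.
Update on result 2 ('positive'): P(H) ← 0.713·0.0998 / (0.713·0.0998 + 0.033·0.9002) = 0.071172/0.10088 = 0.7055.

Posterior P(H) ≈ 0.706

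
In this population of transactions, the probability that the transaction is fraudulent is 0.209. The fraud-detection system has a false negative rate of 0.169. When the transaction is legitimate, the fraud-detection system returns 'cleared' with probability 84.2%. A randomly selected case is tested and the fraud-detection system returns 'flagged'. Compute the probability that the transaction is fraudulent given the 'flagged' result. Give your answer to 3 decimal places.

Let H be the event that the transaction is fraudulent. P(H) = 0.209, so P(¬H) = 0.791. With E the 'flagged' result, P(E|H) = 0.831 and P(E|¬H) = 0.158.
P(E) = 0.831·0.209 + 0.158·0.791 = 0.17368 + 0.12498 = 0.29866.
By Bayes' theorem, P(H|E) = 0.17368 / 0.29866 = 0.582.

P(H | E) ≈ 0.582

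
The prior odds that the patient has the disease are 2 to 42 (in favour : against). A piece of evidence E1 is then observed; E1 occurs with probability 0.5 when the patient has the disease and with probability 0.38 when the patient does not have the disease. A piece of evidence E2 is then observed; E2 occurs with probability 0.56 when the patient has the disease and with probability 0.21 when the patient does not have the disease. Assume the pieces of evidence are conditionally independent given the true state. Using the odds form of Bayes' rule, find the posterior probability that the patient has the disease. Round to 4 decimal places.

Posterior probability ≈ 0.1432

Prior odds = 2/42 = 0.047619. In log-odds, ln(0.047619) = -3.0445.
Add log likelihood ratios: ln(1.3158) + ln(2.6667) = 1.2553.
Posterior log-odds = -1.7893, so posterior odds = exp(-1.7893) = 0.16708. Converting, P(H|E) = 0.16708/1.1671 = 0.1432.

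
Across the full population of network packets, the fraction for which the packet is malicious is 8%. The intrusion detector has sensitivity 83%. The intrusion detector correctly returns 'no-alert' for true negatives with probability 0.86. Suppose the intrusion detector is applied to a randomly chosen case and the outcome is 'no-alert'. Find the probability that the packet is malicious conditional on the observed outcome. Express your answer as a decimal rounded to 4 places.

P(H | E) ≈ 0.0169

Write H for 'the packet is malicious'. Prior odds H:¬H = 0.08/0.92 = 0.086957. For the 'no-alert' outcome, the likelihood ratio is 0.17/0.86 = 0.19767.
Posterior odds = 0.086957 × 0.19767 = 0.017189, so P(H|E) = 0.017189/(1+0.017189) = 0.0169.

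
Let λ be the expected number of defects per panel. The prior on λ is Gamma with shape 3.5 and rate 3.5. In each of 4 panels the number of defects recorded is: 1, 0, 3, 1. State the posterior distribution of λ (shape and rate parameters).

Total count ∑xᵢ = 5 over n = 4 panels.
Gamma is conjugate to the Poisson likelihood: posterior is Gamma(shape = 3.5+5 = 8.5, rate = 3.5+4 = 7.5).

Posterior: Gamma(shape=8.5, rate=7.5)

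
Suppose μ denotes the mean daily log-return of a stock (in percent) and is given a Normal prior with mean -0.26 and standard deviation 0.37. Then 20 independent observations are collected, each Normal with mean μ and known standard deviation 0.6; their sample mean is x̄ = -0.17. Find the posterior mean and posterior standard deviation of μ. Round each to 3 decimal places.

Prior precision 1/τ₀² = 1/0.37² = 7.30460; data precision n/σ² = 20/0.6² = 55.5556.
Posterior precision = 7.30460 + 55.5556 = 62.8602, giving posterior SD = 1/√62.8602 = 0.126.
Posterior mean = (7.30460·-0.26 + 55.5556·-0.17) / 62.8602 = -0.180.

Posterior mean ≈ -0.180; posterior SD ≈ 0.126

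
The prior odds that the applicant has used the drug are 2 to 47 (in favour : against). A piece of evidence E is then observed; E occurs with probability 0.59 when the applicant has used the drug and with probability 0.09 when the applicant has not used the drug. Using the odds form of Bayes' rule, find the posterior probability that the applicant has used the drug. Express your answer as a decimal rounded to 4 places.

Prior odds = 2/47 = 0.042553.
Likelihood ratio for E = 0.59/0.09 = 6.5556.
Posterior odds = prior odds × LR = 0.27896.
Posterior probability = odds/(1+odds) = 0.27896/1.2790 = 0.2181.

Posterior probability ≈ 0.2181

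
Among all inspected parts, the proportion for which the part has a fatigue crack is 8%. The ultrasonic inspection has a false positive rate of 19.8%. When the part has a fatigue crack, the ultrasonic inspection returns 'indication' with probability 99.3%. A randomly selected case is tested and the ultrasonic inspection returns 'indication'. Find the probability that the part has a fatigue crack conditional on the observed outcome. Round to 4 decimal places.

P(H | E) ≈ 0.3037

Let H be the event that the part has a fatigue crack. P(H) = 0.08, so P(¬H) = 0.92. With E the 'indication' result, P(E|H) = 0.993 and P(E|¬H) = 0.198.
P(E) = 0.993·0.08 + 0.198·0.92 = 0.079440 + 0.18216 = 0.26160.
By Bayes' theorem, P(H|E) = 0.079440 / 0.26160 = 0.3037.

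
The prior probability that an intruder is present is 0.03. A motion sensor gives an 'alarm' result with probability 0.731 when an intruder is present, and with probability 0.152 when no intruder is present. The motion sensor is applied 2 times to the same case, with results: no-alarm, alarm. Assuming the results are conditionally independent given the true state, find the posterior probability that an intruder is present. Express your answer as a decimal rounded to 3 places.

Posterior P(H) ≈ 0.045

With H the event that an intruder is present, the joint likelihood of the observed sequence is P(data|H) = 0.269·0.731 = 0.19664 and P(data|¬H) = 0.848·0.152 = 0.12890.
Bayes: P(H|data) = 0.03·0.19664 / (0.03·0.19664 + 0.97·0.12890) = 0.0058992/0.13093 = 0.0451.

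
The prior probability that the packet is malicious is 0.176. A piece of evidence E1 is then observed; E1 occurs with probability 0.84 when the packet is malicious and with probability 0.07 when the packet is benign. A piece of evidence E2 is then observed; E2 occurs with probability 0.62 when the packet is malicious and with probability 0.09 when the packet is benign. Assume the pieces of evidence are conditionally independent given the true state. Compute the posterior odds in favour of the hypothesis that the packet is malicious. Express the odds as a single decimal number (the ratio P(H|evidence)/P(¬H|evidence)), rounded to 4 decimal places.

Posterior odds ≈ 17.6570

Prior odds = 0.176/(1−0.176) = 0.21359.
Likelihood ratio for E1 = 0.84/0.07 = 12.000.
Likelihood ratio for E2 = 0.62/0.09 = 6.8889.
Posterior odds = prior odds × LR₁ × LR₂ = 17.657.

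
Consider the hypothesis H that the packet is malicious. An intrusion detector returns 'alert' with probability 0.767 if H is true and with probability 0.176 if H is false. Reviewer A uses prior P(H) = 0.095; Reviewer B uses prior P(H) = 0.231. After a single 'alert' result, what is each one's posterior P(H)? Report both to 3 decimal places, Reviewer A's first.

The likelihood ratio for an 'alert' result is 0.767/0.176 = 4.3580.
Reviewer A: prior odds 0.095/0.905 = 0.10497; posterior odds 0.45746; posterior probability 0.314.
Reviewer B: prior odds 0.231/0.769 = 0.30039; posterior odds 1.3091; posterior probability 0.567.

Reviewer A: 0.314; Reviewer B: 0.567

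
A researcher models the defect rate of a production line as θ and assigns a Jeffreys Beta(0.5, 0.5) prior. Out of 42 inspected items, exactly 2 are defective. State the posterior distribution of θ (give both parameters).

Observing 2 successes and 40 failures updates Beta(0.5, 0.5) by adding the success and failure counts to the two shape parameters: α = 0.5+2 = 2.5, β = 0.5+40 = 40.5.

Posterior: Beta(2.5, 40.5)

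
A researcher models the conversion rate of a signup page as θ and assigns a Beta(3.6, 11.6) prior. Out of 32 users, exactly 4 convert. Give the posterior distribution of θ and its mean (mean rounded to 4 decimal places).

Posterior: Beta(7.6, 39.6); mean ≈ 0.1610

Observing 4 successes and 28 failures updates Beta(3.6, 11.6) by adding the success and failure counts to the two shape parameters: α = 3.6+4 = 7.6, β = 11.6+28 = 39.6.
Posterior mean = α/(α+β) = 7.6/47.2 = 0.1610.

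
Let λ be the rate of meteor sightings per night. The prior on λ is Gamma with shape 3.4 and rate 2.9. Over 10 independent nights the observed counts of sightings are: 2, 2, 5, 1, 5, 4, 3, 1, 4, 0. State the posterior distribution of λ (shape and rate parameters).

Total count ∑xᵢ = 27 over n = 10 nights.
Gamma is conjugate to the Poisson likelihood: posterior is Gamma(shape = 3.4+27 = 30.4, rate = 2.9+10 = 12.9).

Posterior: Gamma(shape=30.4, rate=12.9)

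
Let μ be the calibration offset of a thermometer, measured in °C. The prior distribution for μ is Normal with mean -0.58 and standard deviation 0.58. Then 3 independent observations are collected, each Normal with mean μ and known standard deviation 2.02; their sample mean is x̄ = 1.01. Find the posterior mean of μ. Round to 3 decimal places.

Posterior mean ≈ -0.265

Prior precision 1/τ₀² = 1/0.58² = 2.97265; data precision n/σ² = 3/2.02² = 0.735222.
Posterior precision = 2.97265 + 0.735222 = 3.70787.
Posterior mean = (2.97265·-0.58 + 0.735222·1.01) / 3.70787 = -0.265.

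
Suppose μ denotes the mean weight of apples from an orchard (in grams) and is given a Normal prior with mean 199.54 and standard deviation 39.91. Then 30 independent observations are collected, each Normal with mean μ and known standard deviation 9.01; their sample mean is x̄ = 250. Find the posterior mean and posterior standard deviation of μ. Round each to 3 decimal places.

Prior precision 1/τ₀² = 1/39.91² = 0.00062782; data precision n/σ² = 30/9.01² = 0.369549.
Posterior precision = 0.00062782 + 0.369549 = 0.370177, giving posterior SD = 1/√0.370177 = 1.644.
Posterior mean = (0.00062782·199.54 + 0.369549·250) / 0.370177 = 249.914.

Posterior mean ≈ 249.914; posterior SD ≈ 1.644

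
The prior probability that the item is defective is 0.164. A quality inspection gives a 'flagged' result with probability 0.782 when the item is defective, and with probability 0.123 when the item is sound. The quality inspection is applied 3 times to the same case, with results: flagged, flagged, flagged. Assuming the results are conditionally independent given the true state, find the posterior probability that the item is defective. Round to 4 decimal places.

Posterior P(H) ≈ 0.9805

Let H be the event that the item is defective; start with P(H) = 0.164. P('flagged'|H) = 0.782, P('flagged'|¬H) = 0.123.
Update on result 1 ('flagged'): P(H) ← 0.782·0.1640 / (0.782·0.1640 + 0.123·0.8360) = 0.12825/0.23108 = 0.5550.
Update on result 2 ('flagged'): P(H) ← 0.782·0.5550 / (0.782·0.5550 + 0.123·0.4450) = 0.43401/0.48875 = 0.8880.
Update on result 3 ('flagged'): P(H) ← 0.782·0.8880 / (0.782·0.8880 + 0.123·0.1120) = 0.69442/0.70820 = 0.9805.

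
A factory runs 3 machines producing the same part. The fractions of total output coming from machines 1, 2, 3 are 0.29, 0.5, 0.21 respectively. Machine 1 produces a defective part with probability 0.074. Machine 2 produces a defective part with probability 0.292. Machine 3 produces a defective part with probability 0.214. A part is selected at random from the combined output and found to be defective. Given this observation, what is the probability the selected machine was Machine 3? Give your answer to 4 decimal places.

Tabulate prior·likelihood by source: [1] prior 0.29, lik 0.074, product 0.02146; [2] prior 0.5, lik 0.292, product 0.1460; [3] prior 0.21, lik 0.214, product 0.04494.
Normalizing constant = 0.21240; the posterior for Machine 3 is its product over the sum, 0.04494/0.21240 = 0.2116.

Posterior probability ≈ 0.2116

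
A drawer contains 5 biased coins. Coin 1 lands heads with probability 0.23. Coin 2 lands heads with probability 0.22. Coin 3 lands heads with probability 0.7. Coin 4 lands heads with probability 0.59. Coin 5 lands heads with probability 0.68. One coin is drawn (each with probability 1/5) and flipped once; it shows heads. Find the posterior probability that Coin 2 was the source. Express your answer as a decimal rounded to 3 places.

P(heads|C1) = 0.23; P(heads|C2) = 0.22; P(heads|C3) = 0.7; P(heads|C4) = 0.59; P(heads|C5) = 0.68.
Prior × likelihood for each source: 0.2·0.23=0.04600, 0.2·0.22=0.04400, 0.2·0.7=0.1400, 0.2·0.59=0.1180, 0.2·0.68=0.1360. Summing gives P(heads) = 0.48400.
P(Coin 2 | heads) = 0.04400 / 0.48400 = 0.091.

Posterior probability ≈ 0.091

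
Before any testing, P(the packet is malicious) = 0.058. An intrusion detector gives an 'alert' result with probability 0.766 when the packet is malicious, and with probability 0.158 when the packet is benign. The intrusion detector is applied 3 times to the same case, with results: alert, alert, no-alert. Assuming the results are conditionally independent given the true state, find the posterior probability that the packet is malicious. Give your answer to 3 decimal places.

Posterior P(H) ≈ 0.287

With H the event that the packet is malicious, the joint likelihood of the observed sequence is P(data|H) = 0.766·0.766·0.234 = 0.13730 and P(data|¬H) = 0.158·0.158·0.842 = 0.021020.
Bayes: P(H|data) = 0.058·0.13730 / (0.058·0.13730 + 0.942·0.021020) = 0.0079635/0.027764 = 0.2868.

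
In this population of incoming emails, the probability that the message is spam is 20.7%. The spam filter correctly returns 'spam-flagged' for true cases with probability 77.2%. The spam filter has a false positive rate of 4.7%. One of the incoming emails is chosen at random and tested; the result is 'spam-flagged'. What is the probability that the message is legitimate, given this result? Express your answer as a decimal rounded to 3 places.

Let H be the event that the message is spam. P(H) = 0.207, so P(¬H) = 0.793. With E the 'spam-flagged' result, P(E|H) = 0.772 and P(E|¬H) = 0.047.
P(E) = 0.772·0.207 + 0.047·0.793 = 0.15980 + 0.037271 = 0.19708.
By Bayes' theorem, P(H|E) = 0.15980 / 0.19708 = 0.811. Hence P(¬H|E) = 1 − 0.811 = 0.189.

P(¬H | E) ≈ 0.189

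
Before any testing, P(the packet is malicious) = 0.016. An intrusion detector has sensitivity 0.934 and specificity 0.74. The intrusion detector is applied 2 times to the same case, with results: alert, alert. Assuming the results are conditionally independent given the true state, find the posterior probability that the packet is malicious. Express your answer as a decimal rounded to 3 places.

Let H be the event that the packet is malicious; start with P(H) = 0.016. P('alert'|H) = 0.934, P('alert'|¬H) = 0.26.
Update on result 1 ('alert'): P(H) ← 0.934·0.0160 / (0.934·0.0160 + 0.26·0.9840) = 0.014944/0.27078 = 0.0552.
Update on result 2 ('alert'): P(H) ← 0.934·0.0552 / (0.934·0.0552 + 0.26·0.9448) = 0.051545/0.29720 = 0.1734.

Posterior P(H) ≈ 0.173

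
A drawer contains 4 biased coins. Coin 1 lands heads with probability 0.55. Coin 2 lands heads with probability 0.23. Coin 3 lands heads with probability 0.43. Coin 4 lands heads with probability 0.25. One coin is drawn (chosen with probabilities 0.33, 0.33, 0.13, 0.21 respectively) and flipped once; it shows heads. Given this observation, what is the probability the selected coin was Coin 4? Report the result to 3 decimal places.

Tabulate prior·likelihood by source: [1] prior 0.33, lik 0.55, product 0.1815; [2] prior 0.33, lik 0.23, product 0.07590; [3] prior 0.13, lik 0.43, product 0.05590; [4] prior 0.21, lik 0.25, product 0.05250.
Normalizing constant = 0.36580; the posterior for Coin 4 is its product over the sum, 0.05250/0.36580 = 0.144.

Posterior probability ≈ 0.144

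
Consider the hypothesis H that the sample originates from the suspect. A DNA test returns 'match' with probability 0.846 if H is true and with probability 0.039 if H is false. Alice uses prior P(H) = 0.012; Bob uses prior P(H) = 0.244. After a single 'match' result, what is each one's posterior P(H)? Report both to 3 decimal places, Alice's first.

Alice: 0.209; Bob: 0.875

P('+'|H) = 0.846, P('+'|¬H) = 0.039.
Alice: numerator 0.846·0.012 = 0.010152; evidence = 0.010152+0.039·0.988 = 0.048684; posterior = 0.209.
Bob: numerator 0.846·0.244 = 0.20642; evidence = 0.20642+0.039·0.756 = 0.23591; posterior = 0.875.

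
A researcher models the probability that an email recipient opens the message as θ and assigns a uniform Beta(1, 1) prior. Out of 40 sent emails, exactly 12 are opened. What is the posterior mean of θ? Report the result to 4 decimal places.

Observing 12 successes and 28 failures updates Beta(1, 1) by adding the success and failure counts to the two shape parameters: α = 1+12 = 13, β = 1+28 = 29.
E[θ | data] = 13/(13+29) = 0.3095.

Posterior mean ≈ 0.3095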